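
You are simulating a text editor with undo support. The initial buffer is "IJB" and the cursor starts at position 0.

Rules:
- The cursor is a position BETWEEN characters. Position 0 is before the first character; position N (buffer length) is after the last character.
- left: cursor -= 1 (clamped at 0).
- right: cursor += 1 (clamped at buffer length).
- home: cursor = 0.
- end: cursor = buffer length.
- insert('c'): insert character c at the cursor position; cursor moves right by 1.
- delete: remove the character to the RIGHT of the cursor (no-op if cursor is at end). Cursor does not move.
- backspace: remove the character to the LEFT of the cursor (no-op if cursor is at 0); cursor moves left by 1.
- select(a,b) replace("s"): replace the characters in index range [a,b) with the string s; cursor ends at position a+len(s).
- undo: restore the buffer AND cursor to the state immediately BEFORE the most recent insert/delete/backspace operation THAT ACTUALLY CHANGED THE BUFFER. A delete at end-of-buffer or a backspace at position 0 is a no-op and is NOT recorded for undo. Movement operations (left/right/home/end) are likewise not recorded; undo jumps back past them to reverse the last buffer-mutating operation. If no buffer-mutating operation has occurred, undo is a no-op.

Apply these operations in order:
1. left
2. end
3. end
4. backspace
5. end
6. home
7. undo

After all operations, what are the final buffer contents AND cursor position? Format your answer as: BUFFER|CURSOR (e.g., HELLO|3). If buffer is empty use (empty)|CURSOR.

Answer: IJB|3

Derivation:
After op 1 (left): buf='IJB' cursor=0
After op 2 (end): buf='IJB' cursor=3
After op 3 (end): buf='IJB' cursor=3
After op 4 (backspace): buf='IJ' cursor=2
After op 5 (end): buf='IJ' cursor=2
After op 6 (home): buf='IJ' cursor=0
After op 7 (undo): buf='IJB' cursor=3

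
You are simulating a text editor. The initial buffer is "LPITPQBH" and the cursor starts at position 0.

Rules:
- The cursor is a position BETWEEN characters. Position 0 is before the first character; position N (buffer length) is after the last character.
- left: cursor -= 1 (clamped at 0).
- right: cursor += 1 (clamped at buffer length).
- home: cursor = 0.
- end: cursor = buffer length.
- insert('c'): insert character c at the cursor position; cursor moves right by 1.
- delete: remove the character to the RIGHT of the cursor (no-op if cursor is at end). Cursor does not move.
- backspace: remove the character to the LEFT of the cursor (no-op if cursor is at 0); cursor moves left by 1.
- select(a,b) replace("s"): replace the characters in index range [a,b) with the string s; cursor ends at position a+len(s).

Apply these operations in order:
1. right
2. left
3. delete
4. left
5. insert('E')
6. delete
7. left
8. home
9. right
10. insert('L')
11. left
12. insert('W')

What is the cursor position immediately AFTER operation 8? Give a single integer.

Answer: 0

Derivation:
After op 1 (right): buf='LPITPQBH' cursor=1
After op 2 (left): buf='LPITPQBH' cursor=0
After op 3 (delete): buf='PITPQBH' cursor=0
After op 4 (left): buf='PITPQBH' cursor=0
After op 5 (insert('E')): buf='EPITPQBH' cursor=1
After op 6 (delete): buf='EITPQBH' cursor=1
After op 7 (left): buf='EITPQBH' cursor=0
After op 8 (home): buf='EITPQBH' cursor=0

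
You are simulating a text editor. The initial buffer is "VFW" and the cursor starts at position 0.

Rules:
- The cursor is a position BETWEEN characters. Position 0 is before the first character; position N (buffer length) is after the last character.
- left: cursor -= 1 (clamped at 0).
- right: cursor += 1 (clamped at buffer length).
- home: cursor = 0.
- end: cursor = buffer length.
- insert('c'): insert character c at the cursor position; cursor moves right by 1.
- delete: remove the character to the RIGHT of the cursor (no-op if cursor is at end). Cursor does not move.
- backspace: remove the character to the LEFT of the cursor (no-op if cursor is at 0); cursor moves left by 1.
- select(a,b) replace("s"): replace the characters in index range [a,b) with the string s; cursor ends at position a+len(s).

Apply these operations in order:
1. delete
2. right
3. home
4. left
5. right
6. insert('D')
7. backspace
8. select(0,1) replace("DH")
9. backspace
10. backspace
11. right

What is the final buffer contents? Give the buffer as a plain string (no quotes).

After op 1 (delete): buf='FW' cursor=0
After op 2 (right): buf='FW' cursor=1
After op 3 (home): buf='FW' cursor=0
After op 4 (left): buf='FW' cursor=0
After op 5 (right): buf='FW' cursor=1
After op 6 (insert('D')): buf='FDW' cursor=2
After op 7 (backspace): buf='FW' cursor=1
After op 8 (select(0,1) replace("DH")): buf='DHW' cursor=2
After op 9 (backspace): buf='DW' cursor=1
After op 10 (backspace): buf='W' cursor=0
After op 11 (right): buf='W' cursor=1

Answer: W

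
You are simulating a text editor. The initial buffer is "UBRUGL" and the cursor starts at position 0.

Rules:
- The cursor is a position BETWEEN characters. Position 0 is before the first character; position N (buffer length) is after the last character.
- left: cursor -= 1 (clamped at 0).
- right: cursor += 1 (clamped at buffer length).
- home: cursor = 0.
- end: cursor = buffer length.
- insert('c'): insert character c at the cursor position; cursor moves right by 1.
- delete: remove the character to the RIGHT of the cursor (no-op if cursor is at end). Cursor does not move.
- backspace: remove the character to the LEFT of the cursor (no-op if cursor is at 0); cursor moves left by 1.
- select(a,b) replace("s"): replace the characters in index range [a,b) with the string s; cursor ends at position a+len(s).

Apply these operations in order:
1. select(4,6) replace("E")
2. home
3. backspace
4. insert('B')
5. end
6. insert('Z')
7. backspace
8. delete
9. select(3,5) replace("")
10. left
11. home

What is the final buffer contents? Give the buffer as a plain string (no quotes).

Answer: BUBE

Derivation:
After op 1 (select(4,6) replace("E")): buf='UBRUE' cursor=5
After op 2 (home): buf='UBRUE' cursor=0
After op 3 (backspace): buf='UBRUE' cursor=0
After op 4 (insert('B')): buf='BUBRUE' cursor=1
After op 5 (end): buf='BUBRUE' cursor=6
After op 6 (insert('Z')): buf='BUBRUEZ' cursor=7
After op 7 (backspace): buf='BUBRUE' cursor=6
After op 8 (delete): buf='BUBRUE' cursor=6
After op 9 (select(3,5) replace("")): buf='BUBE' cursor=3
After op 10 (left): buf='BUBE' cursor=2
After op 11 (home): buf='BUBE' cursor=0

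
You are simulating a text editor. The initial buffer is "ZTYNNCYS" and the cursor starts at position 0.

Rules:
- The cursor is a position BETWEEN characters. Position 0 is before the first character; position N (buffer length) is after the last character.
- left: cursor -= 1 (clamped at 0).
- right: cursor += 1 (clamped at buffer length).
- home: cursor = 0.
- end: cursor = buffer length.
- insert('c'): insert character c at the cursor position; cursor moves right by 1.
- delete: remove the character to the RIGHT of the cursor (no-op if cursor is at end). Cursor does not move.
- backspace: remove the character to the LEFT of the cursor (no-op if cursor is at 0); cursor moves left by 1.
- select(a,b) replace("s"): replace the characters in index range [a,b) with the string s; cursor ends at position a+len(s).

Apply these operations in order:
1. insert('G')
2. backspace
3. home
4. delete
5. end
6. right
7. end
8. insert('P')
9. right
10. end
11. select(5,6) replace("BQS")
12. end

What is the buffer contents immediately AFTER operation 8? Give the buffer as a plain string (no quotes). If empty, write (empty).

After op 1 (insert('G')): buf='GZTYNNCYS' cursor=1
After op 2 (backspace): buf='ZTYNNCYS' cursor=0
After op 3 (home): buf='ZTYNNCYS' cursor=0
After op 4 (delete): buf='TYNNCYS' cursor=0
After op 5 (end): buf='TYNNCYS' cursor=7
After op 6 (right): buf='TYNNCYS' cursor=7
After op 7 (end): buf='TYNNCYS' cursor=7
After op 8 (insert('P')): buf='TYNNCYSP' cursor=8

Answer: TYNNCYSP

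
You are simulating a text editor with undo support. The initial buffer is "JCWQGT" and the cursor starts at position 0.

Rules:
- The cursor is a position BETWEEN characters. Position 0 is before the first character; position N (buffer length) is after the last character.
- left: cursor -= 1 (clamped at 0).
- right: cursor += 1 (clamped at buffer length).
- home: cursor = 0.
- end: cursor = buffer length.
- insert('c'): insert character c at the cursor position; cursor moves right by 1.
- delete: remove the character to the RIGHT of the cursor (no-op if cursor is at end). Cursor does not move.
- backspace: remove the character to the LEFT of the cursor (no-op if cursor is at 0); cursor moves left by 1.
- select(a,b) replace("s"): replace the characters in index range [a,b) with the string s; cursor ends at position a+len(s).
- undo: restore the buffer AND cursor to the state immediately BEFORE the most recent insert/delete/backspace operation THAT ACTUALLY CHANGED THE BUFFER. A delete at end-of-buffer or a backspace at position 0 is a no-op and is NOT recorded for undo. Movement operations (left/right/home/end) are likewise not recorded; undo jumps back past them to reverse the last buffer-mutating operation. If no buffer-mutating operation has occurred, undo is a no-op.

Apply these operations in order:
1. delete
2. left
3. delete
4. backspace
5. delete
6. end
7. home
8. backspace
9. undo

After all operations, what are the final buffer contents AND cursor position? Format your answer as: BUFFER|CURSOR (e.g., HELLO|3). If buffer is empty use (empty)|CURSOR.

Answer: WQGT|0

Derivation:
After op 1 (delete): buf='CWQGT' cursor=0
After op 2 (left): buf='CWQGT' cursor=0
After op 3 (delete): buf='WQGT' cursor=0
After op 4 (backspace): buf='WQGT' cursor=0
After op 5 (delete): buf='QGT' cursor=0
After op 6 (end): buf='QGT' cursor=3
After op 7 (home): buf='QGT' cursor=0
After op 8 (backspace): buf='QGT' cursor=0
After op 9 (undo): buf='WQGT' cursor=0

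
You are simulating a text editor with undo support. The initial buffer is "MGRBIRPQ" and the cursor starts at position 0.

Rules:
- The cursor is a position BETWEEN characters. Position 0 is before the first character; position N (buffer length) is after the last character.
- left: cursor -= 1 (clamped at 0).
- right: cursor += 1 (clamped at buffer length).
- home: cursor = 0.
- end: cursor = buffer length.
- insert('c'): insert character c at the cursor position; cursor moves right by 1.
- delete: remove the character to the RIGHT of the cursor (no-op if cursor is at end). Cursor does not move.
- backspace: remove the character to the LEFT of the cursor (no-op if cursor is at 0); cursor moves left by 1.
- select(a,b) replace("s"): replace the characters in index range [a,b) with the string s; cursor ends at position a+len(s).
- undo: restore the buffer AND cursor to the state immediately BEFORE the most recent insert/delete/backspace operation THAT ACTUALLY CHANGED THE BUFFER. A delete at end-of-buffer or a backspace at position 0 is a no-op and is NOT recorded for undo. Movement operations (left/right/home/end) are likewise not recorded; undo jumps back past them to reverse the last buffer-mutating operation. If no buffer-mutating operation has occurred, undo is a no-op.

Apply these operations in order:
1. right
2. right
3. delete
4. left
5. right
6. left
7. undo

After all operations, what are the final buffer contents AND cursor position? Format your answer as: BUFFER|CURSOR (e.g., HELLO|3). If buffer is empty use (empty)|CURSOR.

Answer: MGRBIRPQ|2

Derivation:
After op 1 (right): buf='MGRBIRPQ' cursor=1
After op 2 (right): buf='MGRBIRPQ' cursor=2
After op 3 (delete): buf='MGBIRPQ' cursor=2
After op 4 (left): buf='MGBIRPQ' cursor=1
After op 5 (right): buf='MGBIRPQ' cursor=2
After op 6 (left): buf='MGBIRPQ' cursor=1
After op 7 (undo): buf='MGRBIRPQ' cursor=2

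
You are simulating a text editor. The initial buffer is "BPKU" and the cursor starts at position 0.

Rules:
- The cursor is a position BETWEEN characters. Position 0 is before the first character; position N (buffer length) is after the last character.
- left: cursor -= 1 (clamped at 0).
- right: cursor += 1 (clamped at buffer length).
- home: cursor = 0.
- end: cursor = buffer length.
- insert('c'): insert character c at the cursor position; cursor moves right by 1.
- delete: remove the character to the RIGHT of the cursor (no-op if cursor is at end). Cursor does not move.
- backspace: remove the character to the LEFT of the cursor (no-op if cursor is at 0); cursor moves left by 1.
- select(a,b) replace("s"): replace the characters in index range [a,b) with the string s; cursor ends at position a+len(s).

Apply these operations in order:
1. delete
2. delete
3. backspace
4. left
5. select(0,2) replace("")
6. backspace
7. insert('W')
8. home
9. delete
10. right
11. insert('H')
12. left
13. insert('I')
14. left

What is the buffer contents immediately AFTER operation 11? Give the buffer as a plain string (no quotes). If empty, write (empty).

Answer: H

Derivation:
After op 1 (delete): buf='PKU' cursor=0
After op 2 (delete): buf='KU' cursor=0
After op 3 (backspace): buf='KU' cursor=0
After op 4 (left): buf='KU' cursor=0
After op 5 (select(0,2) replace("")): buf='(empty)' cursor=0
After op 6 (backspace): buf='(empty)' cursor=0
After op 7 (insert('W')): buf='W' cursor=1
After op 8 (home): buf='W' cursor=0
After op 9 (delete): buf='(empty)' cursor=0
After op 10 (right): buf='(empty)' cursor=0
After op 11 (insert('H')): buf='H' cursor=1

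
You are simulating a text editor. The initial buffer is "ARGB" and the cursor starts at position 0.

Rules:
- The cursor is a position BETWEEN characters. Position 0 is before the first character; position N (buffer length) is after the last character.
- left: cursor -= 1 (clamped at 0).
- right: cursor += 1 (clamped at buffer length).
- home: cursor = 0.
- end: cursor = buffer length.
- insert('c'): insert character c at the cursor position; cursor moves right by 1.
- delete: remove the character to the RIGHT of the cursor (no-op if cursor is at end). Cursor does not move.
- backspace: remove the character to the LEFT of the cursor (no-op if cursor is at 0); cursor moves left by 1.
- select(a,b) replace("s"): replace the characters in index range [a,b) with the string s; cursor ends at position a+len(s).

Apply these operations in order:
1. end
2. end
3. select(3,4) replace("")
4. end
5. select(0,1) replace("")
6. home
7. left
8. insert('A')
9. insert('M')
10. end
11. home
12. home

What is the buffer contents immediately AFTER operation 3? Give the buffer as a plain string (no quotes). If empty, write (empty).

Answer: ARG

Derivation:
After op 1 (end): buf='ARGB' cursor=4
After op 2 (end): buf='ARGB' cursor=4
After op 3 (select(3,4) replace("")): buf='ARG' cursor=3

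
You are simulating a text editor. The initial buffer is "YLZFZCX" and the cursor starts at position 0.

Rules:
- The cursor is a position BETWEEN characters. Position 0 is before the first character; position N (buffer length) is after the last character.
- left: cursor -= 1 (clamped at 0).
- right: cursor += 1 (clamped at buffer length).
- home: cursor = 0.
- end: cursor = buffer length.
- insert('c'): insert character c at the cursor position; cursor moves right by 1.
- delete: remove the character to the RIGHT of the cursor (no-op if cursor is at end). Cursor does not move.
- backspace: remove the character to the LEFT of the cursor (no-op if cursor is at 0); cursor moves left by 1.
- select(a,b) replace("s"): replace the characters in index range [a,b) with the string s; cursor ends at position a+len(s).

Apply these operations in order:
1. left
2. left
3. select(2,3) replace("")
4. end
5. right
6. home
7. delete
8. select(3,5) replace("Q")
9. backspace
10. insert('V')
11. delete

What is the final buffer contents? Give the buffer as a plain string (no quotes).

Answer: LFZV

Derivation:
After op 1 (left): buf='YLZFZCX' cursor=0
After op 2 (left): buf='YLZFZCX' cursor=0
After op 3 (select(2,3) replace("")): buf='YLFZCX' cursor=2
After op 4 (end): buf='YLFZCX' cursor=6
After op 5 (right): buf='YLFZCX' cursor=6
After op 6 (home): buf='YLFZCX' cursor=0
After op 7 (delete): buf='LFZCX' cursor=0
After op 8 (select(3,5) replace("Q")): buf='LFZQ' cursor=4
After op 9 (backspace): buf='LFZ' cursor=3
After op 10 (insert('V')): buf='LFZV' cursor=4
After op 11 (delete): buf='LFZV' cursor=4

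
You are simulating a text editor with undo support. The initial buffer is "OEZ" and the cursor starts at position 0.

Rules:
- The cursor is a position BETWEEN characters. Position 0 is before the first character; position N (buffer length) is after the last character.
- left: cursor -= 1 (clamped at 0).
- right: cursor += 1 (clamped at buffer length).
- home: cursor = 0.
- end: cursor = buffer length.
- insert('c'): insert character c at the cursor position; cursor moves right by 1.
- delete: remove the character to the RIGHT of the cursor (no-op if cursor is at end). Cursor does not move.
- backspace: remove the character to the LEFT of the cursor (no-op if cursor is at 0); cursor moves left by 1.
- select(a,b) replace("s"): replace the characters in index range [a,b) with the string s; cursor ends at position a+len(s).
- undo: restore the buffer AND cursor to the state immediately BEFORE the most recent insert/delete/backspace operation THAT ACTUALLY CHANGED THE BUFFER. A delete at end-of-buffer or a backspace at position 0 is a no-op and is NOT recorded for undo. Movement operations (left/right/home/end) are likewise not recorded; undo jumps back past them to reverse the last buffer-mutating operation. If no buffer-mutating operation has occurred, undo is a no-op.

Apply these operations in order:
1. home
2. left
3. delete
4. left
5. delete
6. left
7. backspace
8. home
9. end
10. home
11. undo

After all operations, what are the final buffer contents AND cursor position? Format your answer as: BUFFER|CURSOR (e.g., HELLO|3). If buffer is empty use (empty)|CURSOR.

After op 1 (home): buf='OEZ' cursor=0
After op 2 (left): buf='OEZ' cursor=0
After op 3 (delete): buf='EZ' cursor=0
After op 4 (left): buf='EZ' cursor=0
After op 5 (delete): buf='Z' cursor=0
After op 6 (left): buf='Z' cursor=0
After op 7 (backspace): buf='Z' cursor=0
After op 8 (home): buf='Z' cursor=0
After op 9 (end): buf='Z' cursor=1
After op 10 (home): buf='Z' cursor=0
After op 11 (undo): buf='EZ' cursor=0

Answer: EZ|0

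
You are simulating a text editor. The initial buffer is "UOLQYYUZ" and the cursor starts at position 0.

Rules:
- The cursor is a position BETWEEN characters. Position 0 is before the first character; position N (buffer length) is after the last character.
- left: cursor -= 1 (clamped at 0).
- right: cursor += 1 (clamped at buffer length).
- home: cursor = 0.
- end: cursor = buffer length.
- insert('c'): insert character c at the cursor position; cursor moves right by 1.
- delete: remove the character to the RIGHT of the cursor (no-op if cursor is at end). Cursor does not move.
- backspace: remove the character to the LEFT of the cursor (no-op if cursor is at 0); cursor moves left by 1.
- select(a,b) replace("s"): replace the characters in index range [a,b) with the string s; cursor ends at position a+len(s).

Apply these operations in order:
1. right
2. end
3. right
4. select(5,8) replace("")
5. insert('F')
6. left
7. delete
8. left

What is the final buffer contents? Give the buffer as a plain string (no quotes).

After op 1 (right): buf='UOLQYYUZ' cursor=1
After op 2 (end): buf='UOLQYYUZ' cursor=8
After op 3 (right): buf='UOLQYYUZ' cursor=8
After op 4 (select(5,8) replace("")): buf='UOLQY' cursor=5
After op 5 (insert('F')): buf='UOLQYF' cursor=6
After op 6 (left): buf='UOLQYF' cursor=5
After op 7 (delete): buf='UOLQY' cursor=5
After op 8 (left): buf='UOLQY' cursor=4

Answer: UOLQY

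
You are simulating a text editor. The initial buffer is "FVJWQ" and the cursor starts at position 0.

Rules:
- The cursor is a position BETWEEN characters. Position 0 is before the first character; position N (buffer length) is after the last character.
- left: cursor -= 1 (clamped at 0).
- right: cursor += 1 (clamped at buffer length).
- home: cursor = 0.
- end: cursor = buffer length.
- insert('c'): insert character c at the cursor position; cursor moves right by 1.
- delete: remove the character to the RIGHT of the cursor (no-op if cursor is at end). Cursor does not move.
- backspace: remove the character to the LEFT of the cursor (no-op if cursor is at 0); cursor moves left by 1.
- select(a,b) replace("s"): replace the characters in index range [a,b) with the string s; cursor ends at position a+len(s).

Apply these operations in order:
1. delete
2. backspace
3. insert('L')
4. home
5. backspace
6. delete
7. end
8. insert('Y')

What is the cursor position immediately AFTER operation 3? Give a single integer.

After op 1 (delete): buf='VJWQ' cursor=0
After op 2 (backspace): buf='VJWQ' cursor=0
After op 3 (insert('L')): buf='LVJWQ' cursor=1

Answer: 1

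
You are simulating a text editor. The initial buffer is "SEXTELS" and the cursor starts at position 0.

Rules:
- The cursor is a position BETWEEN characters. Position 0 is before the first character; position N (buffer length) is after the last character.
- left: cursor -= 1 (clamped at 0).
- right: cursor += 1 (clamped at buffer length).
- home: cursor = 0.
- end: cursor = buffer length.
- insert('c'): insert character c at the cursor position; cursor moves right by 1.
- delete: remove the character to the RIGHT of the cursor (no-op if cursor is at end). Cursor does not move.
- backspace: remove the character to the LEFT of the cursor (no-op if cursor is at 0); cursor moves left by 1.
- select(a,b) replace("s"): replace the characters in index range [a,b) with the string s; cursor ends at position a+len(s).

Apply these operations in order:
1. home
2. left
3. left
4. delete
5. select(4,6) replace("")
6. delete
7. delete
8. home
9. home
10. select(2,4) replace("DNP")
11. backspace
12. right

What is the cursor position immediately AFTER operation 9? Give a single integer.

After op 1 (home): buf='SEXTELS' cursor=0
After op 2 (left): buf='SEXTELS' cursor=0
After op 3 (left): buf='SEXTELS' cursor=0
After op 4 (delete): buf='EXTELS' cursor=0
After op 5 (select(4,6) replace("")): buf='EXTE' cursor=4
After op 6 (delete): buf='EXTE' cursor=4
After op 7 (delete): buf='EXTE' cursor=4
After op 8 (home): buf='EXTE' cursor=0
After op 9 (home): buf='EXTE' cursor=0

Answer: 0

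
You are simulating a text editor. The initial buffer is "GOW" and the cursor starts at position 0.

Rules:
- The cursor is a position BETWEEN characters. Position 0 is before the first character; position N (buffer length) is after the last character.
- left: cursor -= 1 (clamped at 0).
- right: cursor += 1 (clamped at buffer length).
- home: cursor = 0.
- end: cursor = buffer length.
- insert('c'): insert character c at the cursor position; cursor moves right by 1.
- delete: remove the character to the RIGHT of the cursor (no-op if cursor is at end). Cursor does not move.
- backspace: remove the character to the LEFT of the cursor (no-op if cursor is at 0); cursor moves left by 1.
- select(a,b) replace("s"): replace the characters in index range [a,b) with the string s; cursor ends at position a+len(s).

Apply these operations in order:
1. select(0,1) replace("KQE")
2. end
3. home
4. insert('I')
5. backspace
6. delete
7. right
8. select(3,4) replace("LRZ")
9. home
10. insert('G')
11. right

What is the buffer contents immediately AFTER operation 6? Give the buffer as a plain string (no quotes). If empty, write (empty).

Answer: QEOW

Derivation:
After op 1 (select(0,1) replace("KQE")): buf='KQEOW' cursor=3
After op 2 (end): buf='KQEOW' cursor=5
After op 3 (home): buf='KQEOW' cursor=0
After op 4 (insert('I')): buf='IKQEOW' cursor=1
After op 5 (backspace): buf='KQEOW' cursor=0
After op 6 (delete): buf='QEOW' cursor=0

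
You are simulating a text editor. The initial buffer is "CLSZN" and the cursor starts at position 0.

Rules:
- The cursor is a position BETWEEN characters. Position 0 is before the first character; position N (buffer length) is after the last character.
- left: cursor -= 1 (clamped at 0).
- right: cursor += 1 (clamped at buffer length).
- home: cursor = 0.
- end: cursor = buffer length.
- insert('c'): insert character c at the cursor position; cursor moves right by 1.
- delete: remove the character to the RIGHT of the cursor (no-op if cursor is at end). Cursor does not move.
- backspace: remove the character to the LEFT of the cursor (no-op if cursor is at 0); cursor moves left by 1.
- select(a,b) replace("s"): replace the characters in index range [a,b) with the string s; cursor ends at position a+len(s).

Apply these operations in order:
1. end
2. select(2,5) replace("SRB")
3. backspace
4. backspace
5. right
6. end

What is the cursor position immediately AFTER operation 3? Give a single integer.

Answer: 4

Derivation:
After op 1 (end): buf='CLSZN' cursor=5
After op 2 (select(2,5) replace("SRB")): buf='CLSRB' cursor=5
After op 3 (backspace): buf='CLSR' cursor=4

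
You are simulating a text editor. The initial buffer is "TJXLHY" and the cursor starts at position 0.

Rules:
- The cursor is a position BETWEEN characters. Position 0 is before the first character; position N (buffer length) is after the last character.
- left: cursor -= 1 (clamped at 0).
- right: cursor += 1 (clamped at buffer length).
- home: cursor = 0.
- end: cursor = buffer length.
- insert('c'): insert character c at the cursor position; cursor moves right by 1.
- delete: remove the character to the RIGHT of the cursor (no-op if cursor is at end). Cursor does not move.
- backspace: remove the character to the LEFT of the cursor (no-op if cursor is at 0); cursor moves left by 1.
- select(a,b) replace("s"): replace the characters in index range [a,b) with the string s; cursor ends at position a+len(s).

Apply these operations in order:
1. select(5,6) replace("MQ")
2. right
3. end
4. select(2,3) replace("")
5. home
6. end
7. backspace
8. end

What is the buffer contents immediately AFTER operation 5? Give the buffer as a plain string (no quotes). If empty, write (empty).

Answer: TJLHMQ

Derivation:
After op 1 (select(5,6) replace("MQ")): buf='TJXLHMQ' cursor=7
After op 2 (right): buf='TJXLHMQ' cursor=7
After op 3 (end): buf='TJXLHMQ' cursor=7
After op 4 (select(2,3) replace("")): buf='TJLHMQ' cursor=2
After op 5 (home): buf='TJLHMQ' cursor=0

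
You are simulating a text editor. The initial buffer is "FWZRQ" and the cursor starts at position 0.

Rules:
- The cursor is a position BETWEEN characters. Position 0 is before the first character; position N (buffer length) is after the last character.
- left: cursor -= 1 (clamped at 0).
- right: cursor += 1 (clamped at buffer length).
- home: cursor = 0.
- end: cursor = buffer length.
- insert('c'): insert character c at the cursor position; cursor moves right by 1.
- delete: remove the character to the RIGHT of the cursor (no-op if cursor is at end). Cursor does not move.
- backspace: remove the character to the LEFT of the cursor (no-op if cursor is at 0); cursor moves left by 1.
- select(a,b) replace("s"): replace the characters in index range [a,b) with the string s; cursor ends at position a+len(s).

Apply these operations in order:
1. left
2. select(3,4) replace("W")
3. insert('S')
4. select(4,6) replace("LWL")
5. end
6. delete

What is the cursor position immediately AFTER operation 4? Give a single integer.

Answer: 7

Derivation:
After op 1 (left): buf='FWZRQ' cursor=0
After op 2 (select(3,4) replace("W")): buf='FWZWQ' cursor=4
After op 3 (insert('S')): buf='FWZWSQ' cursor=5
After op 4 (select(4,6) replace("LWL")): buf='FWZWLWL' cursor=7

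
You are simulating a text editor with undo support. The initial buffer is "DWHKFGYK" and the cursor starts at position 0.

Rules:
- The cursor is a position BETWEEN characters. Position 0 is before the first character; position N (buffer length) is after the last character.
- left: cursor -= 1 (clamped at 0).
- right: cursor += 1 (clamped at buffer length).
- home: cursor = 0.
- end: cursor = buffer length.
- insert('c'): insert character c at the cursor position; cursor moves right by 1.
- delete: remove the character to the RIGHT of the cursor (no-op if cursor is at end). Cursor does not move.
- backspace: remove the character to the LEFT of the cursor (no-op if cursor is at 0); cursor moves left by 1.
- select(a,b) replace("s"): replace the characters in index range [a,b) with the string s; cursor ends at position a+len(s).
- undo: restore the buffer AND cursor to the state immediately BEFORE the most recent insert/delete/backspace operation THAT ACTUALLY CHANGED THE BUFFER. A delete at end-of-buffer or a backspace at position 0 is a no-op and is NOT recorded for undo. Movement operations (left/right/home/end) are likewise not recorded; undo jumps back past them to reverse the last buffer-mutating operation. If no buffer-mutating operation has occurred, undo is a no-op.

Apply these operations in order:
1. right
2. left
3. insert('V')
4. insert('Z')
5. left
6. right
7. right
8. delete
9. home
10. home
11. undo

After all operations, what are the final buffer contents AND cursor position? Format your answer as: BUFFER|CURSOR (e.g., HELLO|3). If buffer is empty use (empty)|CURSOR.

After op 1 (right): buf='DWHKFGYK' cursor=1
After op 2 (left): buf='DWHKFGYK' cursor=0
After op 3 (insert('V')): buf='VDWHKFGYK' cursor=1
After op 4 (insert('Z')): buf='VZDWHKFGYK' cursor=2
After op 5 (left): buf='VZDWHKFGYK' cursor=1
After op 6 (right): buf='VZDWHKFGYK' cursor=2
After op 7 (right): buf='VZDWHKFGYK' cursor=3
After op 8 (delete): buf='VZDHKFGYK' cursor=3
After op 9 (home): buf='VZDHKFGYK' cursor=0
After op 10 (home): buf='VZDHKFGYK' cursor=0
After op 11 (undo): buf='VZDWHKFGYK' cursor=3

Answer: VZDWHKFGYK|3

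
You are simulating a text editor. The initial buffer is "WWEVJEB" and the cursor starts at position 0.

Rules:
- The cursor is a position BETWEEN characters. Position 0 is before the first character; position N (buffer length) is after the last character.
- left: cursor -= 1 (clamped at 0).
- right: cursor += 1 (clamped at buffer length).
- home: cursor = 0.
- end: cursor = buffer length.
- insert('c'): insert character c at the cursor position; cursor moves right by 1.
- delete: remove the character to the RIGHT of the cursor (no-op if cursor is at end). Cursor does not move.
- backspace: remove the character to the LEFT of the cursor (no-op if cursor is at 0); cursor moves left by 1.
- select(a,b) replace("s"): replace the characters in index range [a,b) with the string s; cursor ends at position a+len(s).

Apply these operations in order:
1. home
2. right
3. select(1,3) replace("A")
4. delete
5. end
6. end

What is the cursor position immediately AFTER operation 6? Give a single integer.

After op 1 (home): buf='WWEVJEB' cursor=0
After op 2 (right): buf='WWEVJEB' cursor=1
After op 3 (select(1,3) replace("A")): buf='WAVJEB' cursor=2
After op 4 (delete): buf='WAJEB' cursor=2
After op 5 (end): buf='WAJEB' cursor=5
After op 6 (end): buf='WAJEB' cursor=5

Answer: 5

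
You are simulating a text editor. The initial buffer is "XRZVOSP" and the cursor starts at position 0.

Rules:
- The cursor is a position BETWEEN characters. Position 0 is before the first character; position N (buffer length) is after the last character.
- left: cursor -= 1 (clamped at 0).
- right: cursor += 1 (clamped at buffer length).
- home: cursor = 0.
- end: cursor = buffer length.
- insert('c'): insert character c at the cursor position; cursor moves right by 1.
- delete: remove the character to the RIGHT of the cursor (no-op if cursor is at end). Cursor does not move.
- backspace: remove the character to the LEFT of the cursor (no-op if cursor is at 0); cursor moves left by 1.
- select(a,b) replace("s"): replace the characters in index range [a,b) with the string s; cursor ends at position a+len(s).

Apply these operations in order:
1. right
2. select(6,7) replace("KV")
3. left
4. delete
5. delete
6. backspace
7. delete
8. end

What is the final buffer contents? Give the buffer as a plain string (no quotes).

Answer: XRZVOS

Derivation:
After op 1 (right): buf='XRZVOSP' cursor=1
After op 2 (select(6,7) replace("KV")): buf='XRZVOSKV' cursor=8
After op 3 (left): buf='XRZVOSKV' cursor=7
After op 4 (delete): buf='XRZVOSK' cursor=7
After op 5 (delete): buf='XRZVOSK' cursor=7
After op 6 (backspace): buf='XRZVOS' cursor=6
After op 7 (delete): buf='XRZVOS' cursor=6
After op 8 (end): buf='XRZVOS' cursor=6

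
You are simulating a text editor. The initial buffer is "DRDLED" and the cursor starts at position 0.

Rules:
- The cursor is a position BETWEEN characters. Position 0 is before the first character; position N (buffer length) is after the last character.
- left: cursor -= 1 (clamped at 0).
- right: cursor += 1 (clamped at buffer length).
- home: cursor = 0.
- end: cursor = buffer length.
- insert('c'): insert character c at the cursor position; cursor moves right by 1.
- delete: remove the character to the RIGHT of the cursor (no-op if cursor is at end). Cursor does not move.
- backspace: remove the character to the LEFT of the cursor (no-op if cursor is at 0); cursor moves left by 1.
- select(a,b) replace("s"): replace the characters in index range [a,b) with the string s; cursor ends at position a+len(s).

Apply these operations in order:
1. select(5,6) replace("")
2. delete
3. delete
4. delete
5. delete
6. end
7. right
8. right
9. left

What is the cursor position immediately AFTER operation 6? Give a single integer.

Answer: 5

Derivation:
After op 1 (select(5,6) replace("")): buf='DRDLE' cursor=5
After op 2 (delete): buf='DRDLE' cursor=5
After op 3 (delete): buf='DRDLE' cursor=5
After op 4 (delete): buf='DRDLE' cursor=5
After op 5 (delete): buf='DRDLE' cursor=5
After op 6 (end): buf='DRDLE' cursor=5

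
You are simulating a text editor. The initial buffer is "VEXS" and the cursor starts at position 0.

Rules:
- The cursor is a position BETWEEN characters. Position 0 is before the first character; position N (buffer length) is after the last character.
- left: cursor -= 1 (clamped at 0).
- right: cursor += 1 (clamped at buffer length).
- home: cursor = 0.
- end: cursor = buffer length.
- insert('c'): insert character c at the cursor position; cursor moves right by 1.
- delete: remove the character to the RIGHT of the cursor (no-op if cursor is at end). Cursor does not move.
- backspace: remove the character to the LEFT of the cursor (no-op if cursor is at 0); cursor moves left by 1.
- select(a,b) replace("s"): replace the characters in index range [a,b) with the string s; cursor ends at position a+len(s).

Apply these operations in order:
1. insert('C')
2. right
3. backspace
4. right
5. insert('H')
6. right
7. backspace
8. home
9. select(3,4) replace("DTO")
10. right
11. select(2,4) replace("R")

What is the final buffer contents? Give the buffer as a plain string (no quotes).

After op 1 (insert('C')): buf='CVEXS' cursor=1
After op 2 (right): buf='CVEXS' cursor=2
After op 3 (backspace): buf='CEXS' cursor=1
After op 4 (right): buf='CEXS' cursor=2
After op 5 (insert('H')): buf='CEHXS' cursor=3
After op 6 (right): buf='CEHXS' cursor=4
After op 7 (backspace): buf='CEHS' cursor=3
After op 8 (home): buf='CEHS' cursor=0
After op 9 (select(3,4) replace("DTO")): buf='CEHDTO' cursor=6
After op 10 (right): buf='CEHDTO' cursor=6
After op 11 (select(2,4) replace("R")): buf='CERTO' cursor=3

Answer: CERTO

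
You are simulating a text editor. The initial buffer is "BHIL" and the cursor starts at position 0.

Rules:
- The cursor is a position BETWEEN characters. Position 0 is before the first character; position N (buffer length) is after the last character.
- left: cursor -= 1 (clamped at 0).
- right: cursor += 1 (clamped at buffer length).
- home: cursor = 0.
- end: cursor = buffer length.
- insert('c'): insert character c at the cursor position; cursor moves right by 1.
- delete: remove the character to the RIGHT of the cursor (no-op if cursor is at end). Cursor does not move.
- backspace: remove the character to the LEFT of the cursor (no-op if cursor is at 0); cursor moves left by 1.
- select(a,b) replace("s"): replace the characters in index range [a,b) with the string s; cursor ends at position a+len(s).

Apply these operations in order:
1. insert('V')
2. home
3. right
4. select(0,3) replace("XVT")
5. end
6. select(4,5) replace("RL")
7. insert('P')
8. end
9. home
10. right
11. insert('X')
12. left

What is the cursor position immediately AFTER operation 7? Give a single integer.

Answer: 7

Derivation:
After op 1 (insert('V')): buf='VBHIL' cursor=1
After op 2 (home): buf='VBHIL' cursor=0
After op 3 (right): buf='VBHIL' cursor=1
After op 4 (select(0,3) replace("XVT")): buf='XVTIL' cursor=3
After op 5 (end): buf='XVTIL' cursor=5
After op 6 (select(4,5) replace("RL")): buf='XVTIRL' cursor=6
After op 7 (insert('P')): buf='XVTIRLP' cursor=7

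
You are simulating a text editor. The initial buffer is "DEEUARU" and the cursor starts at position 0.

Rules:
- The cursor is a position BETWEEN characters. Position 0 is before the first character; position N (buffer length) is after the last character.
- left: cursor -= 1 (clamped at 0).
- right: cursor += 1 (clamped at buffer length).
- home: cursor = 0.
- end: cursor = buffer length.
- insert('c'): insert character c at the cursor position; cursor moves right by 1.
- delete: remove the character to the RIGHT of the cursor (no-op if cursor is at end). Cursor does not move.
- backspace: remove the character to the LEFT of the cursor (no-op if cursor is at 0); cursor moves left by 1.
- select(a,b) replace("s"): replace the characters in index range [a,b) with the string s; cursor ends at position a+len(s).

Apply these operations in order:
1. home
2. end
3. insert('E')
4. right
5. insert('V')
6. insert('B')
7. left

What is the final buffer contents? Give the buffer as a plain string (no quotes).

After op 1 (home): buf='DEEUARU' cursor=0
After op 2 (end): buf='DEEUARU' cursor=7
After op 3 (insert('E')): buf='DEEUARUE' cursor=8
After op 4 (right): buf='DEEUARUE' cursor=8
After op 5 (insert('V')): buf='DEEUARUEV' cursor=9
After op 6 (insert('B')): buf='DEEUARUEVB' cursor=10
After op 7 (left): buf='DEEUARUEVB' cursor=9

Answer: DEEUARUEVB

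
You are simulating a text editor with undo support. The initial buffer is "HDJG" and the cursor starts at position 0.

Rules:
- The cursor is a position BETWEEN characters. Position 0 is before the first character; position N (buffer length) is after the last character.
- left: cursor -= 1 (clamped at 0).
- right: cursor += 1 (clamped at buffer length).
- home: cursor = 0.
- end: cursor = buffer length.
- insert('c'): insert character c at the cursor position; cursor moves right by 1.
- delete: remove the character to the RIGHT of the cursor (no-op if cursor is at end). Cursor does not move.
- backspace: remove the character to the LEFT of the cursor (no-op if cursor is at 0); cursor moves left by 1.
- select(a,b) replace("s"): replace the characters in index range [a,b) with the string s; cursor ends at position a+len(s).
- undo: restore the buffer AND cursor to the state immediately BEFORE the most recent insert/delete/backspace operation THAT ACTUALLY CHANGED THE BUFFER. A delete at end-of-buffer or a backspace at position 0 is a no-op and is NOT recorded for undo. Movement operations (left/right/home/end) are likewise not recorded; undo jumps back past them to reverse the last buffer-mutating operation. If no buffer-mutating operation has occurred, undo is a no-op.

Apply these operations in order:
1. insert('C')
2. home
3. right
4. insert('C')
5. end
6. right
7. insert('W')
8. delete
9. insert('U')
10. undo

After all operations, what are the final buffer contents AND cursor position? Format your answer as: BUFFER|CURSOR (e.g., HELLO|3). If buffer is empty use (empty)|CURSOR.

Answer: CCHDJGW|7

Derivation:
After op 1 (insert('C')): buf='CHDJG' cursor=1
After op 2 (home): buf='CHDJG' cursor=0
After op 3 (right): buf='CHDJG' cursor=1
After op 4 (insert('C')): buf='CCHDJG' cursor=2
After op 5 (end): buf='CCHDJG' cursor=6
After op 6 (right): buf='CCHDJG' cursor=6
After op 7 (insert('W')): buf='CCHDJGW' cursor=7
After op 8 (delete): buf='CCHDJGW' cursor=7
After op 9 (insert('U')): buf='CCHDJGWU' cursor=8
After op 10 (undo): buf='CCHDJGW' cursor=7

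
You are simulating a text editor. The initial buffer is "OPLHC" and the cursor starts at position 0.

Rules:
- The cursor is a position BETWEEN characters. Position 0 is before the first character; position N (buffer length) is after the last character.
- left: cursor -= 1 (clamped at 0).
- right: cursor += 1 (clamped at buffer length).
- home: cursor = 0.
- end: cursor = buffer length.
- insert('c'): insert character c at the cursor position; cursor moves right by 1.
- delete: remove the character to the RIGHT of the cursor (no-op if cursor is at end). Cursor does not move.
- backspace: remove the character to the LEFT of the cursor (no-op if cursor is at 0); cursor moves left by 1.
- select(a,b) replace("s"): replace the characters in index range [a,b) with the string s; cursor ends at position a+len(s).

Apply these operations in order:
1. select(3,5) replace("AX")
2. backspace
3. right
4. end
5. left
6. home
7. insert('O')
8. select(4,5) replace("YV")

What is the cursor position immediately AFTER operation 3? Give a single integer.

Answer: 4

Derivation:
After op 1 (select(3,5) replace("AX")): buf='OPLAX' cursor=5
After op 2 (backspace): buf='OPLA' cursor=4
After op 3 (right): buf='OPLA' cursor=4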